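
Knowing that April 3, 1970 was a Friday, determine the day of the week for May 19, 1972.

Friday

Day-of-year of April 3, 1970: 93.
Day-of-year of May 19, 1972: 140.
1970 has 365 days, so 365 − 93 = 272 days remain in 1970.
Full years: 1971: 365. Sum = 365.
Total: 272 + 365 + 140 = 777 days.
777 is a multiple of 7, so May 19, 1972 falls on the same weekday: Friday.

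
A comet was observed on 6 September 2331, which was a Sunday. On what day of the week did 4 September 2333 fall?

Monday

Day-of-year of September 6, 2331: 249.
Day-of-year of September 4, 2333: 247.
2331 has 365 days, so 365 − 249 = 116 days remain in 2331.
Full years: 2332: 366. Sum = 366.
Total: 116 + 366 + 247 = 729 days.
729 mod 7 = 1, so 1 day after Sunday is Monday.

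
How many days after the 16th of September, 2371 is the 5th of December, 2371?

September 2371: 30 − 16 = 14 days remain.
Then October (31), November (30): 31 + 30 = 61 days.
December 1–5, 2371: 5 days.
Total: 14 + 61 + 5 = 80 days.

80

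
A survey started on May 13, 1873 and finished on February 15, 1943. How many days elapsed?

Day-of-year of May 13, 1873: 133.
Day-of-year of February 15, 1943: 46.
1873 has 365 days, so 365 − 133 = 232 days remain in 1873.
Full years 1874–1942: 53 common + 16 leap = 53×365 + 16×366 = 25201 days.
Total: 232 + 25201 + 46 = 25479 days.

25479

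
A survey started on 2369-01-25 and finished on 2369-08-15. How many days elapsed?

202

January 2369: 31 − 25 = 6 days remain.
Then February 2369 (28), March (31), April (30), May (31), June (30), July (31): 28 + 31 + 30 + 31 + 30 + 31 = 181 days.
August 1–15, 2369: 15 days.
Total: 6 + 181 + 15 = 202 days.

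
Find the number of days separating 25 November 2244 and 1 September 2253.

3202

From November 25, 2244 to November 25, 2252: 8 years, of which 2 contain a Feb 29 — 6×365 + 2×366 = 2922 days.
November 2252: 30 − 25 = 5 days remain.
Then 9 full months totalling 274 days.
September 1, 2253: 1 day.
Residual: 280 days.
Total: 3202 days.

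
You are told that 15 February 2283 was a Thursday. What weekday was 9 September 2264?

Count forward from the earlier date (September 9, 2264) to the later (February 15, 2283):
From September 9, 2264 to September 9, 2282: 18 years, of which 4 contain a Feb 29 — 14×365 + 4×366 = 6574 days.
September 2282: 30 − 9 = 21 days remain.
Then October (31), November (30), December (31), January (31): 31 + 30 + 31 + 31 = 123 days.
February 1–15, 2283: 15 days (2283 is not a leap year).
Residual: 159 days.
Total: 6733 days.
6733 mod 7 = 6, so 6 days before Thursday is Friday.

Friday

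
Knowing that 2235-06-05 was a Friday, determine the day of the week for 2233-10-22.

Count forward from the earlier date (October 22, 2233) to the later (June 5, 2235):
October 22, 2233 → October 22, 2234: 365 days.
October 2234: 31 − 22 = 9 days remain.
Then November (30), December (31), January (31), February 2235 (28), March (31), April (30), May (31): 30 + 31 + 31 + 28 + 31 + 30 + 31 = 212 days.
June 1–5, 2235: 5 days.
Residual: 226 days.
Total: 591 days.
591 mod 7 = 3, so 3 days before Friday is Tuesday.

Tuesday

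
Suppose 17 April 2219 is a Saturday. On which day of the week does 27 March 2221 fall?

Tuesday

April 2219: 30 − 17 = 13 days remain.
Then 22 full months totalling 670 days.
March 1–27, 2221: 27 days.
Total: 13 + 670 + 27 = 710 days.
710 mod 7 = 3, so 3 days after Saturday is Tuesday.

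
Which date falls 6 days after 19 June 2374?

25 June 2374

Count 6 days after June 19, 2374:
Within June 2374: 25 − 19 = 6 days.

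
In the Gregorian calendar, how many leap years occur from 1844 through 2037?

48

Years divisible by 4: 1844, 1848, …, 2036 — 49 in all.
Of these, 1900 is divisible by 100 but not 400, so not leap.
2000 is divisible by 400, so still leap.
Leap years: 49 − 1 = 48.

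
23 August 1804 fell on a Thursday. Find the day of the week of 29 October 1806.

August 23, 1804 → August 23, 1805: 365 days.
August 23, 1805 → August 23, 1806: 365 days.
August 1806: 31 − 23 = 8 days remain.
Then September (30): 30 days.
October 1–29, 1806: 29 days.
Residual: 67 days.
Total: 797 days.
797 mod 7 = 6, so 6 days after Thursday is Wednesday.

Wednesday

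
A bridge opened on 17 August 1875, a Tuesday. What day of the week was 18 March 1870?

Friday

Count forward from the earlier date (March 18, 1870) to the later (August 17, 1875):
March 18, 1870 → March 18, 1871: 365 days.
March 18, 1871 → March 18, 1872: 366 days (1872 is a leap year).
March 18, 1872 → March 18, 1873: 365 days.
March 18, 1873 → March 18, 1874: 365 days.
March 18, 1874 → March 18, 1875: 365 days.
March 1875: 31 − 18 = 13 days remain.
Then April (30), May (31), June (30), July (31): 30 + 31 + 30 + 31 = 122 days.
August 1–17, 1875: 17 days.
Residual: 152 days.
Total: 1978 days.
1978 mod 7 = 4, so 4 days before Tuesday is Friday.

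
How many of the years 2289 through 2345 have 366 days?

13

Years divisible by 4: 2292, 2296, …, 2344 — 14 in all.
Of these, 2300 is divisible by 100 but not 400, so not leap.
Leap years: 14 − 1 = 13.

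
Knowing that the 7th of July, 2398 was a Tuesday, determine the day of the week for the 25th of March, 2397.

Count forward from the earlier date (March 25, 2397) to the later (July 7, 2398):
Day-of-year of March 25, 2397: 84.
Day-of-year of July 7, 2398: 188.
2397 has 365 days, so 365 − 84 = 281 days remain in 2397.
Total: 281 + 188 = 469 days.
469 is a multiple of 7, so the 25th of March, 2397 falls on the same weekday: Tuesday.

Tuesday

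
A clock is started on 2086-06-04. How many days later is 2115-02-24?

Day-of-year of June 4, 2086: 155.
Day-of-year of February 24, 2115: 55.
2086 has 365 days, so 365 − 155 = 210 days remain in 2086.
Full years 2087–2114: 22 common + 6 leap = 22×365 + 6×366 = 10226 days.
Total: 210 + 10226 + 55 = 10491 days.

10491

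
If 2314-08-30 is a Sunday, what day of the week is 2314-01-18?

Count forward from the earlier date (January 18, 2314) to the later (August 30, 2314):
January 2314: 31 − 18 = 13 days remain.
Then February 2314 (28), March (31), April (30), May (31), June (30), July (31): 28 + 31 + 30 + 31 + 30 + 31 = 181 days.
August 1–30, 2314: 30 days.
Total: 13 + 181 + 30 = 224 days.
224 is a multiple of 7, so 2314-01-18 falls on the same weekday: Sunday.

Sunday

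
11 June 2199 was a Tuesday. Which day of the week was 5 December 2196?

Monday

Count forward from the earlier date (December 5, 2196) to the later (June 11, 2199):
Day-of-year of December 5, 2196: 340.
Day-of-year of June 11, 2199: 162.
2196 has 366 days, so 366 − 340 = 26 days remain in 2196.
Full years: 2197: 365; 2198: 365. Sum = 730.
Total: 26 + 730 + 162 = 918 days.
918 mod 7 = 1, so 1 day before Tuesday is Monday.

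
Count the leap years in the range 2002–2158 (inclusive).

Years divisible by 4: 2004, 2008, …, 2156 — 39 in all.
Of these, 2100 is divisible by 100 but not 400, so not leap.
Leap years: 39 − 1 = 38.

38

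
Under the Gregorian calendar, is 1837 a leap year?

No

1837 is not a leap year.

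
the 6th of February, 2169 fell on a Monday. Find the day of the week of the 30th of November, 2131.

Count forward from the earlier date (November 30, 2131) to the later (February 6, 2169):
Day-of-year of November 30, 2131: 334.
Day-of-year of February 6, 2169: 37.
2131 has 365 days, so 365 − 334 = 31 days remain in 2131.
Full years 2132–2168: 27 common + 10 leap = 27×365 + 10×366 = 13515 days.
Total: 31 + 13515 + 37 = 13583 days.
13583 mod 7 = 3, so 3 days before Monday is Friday.

Friday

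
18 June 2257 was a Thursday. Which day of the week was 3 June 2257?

Wednesday

Count forward from the earlier date (June 3, 2257) to the later (June 18, 2257):
Within June 2257: 18 − 3 = 15 days.
15 mod 7 = 1, so 1 day before Thursday is Wednesday.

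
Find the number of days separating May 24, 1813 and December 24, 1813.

May 1813: 31 − 24 = 7 days remain.
Then June (30), July (31), August (31), September (30), October (31), November (30): 30 + 31 + 31 + 30 + 31 + 30 = 183 days.
December 1–24, 1813: 24 days.
Total: 7 + 183 + 24 = 214 days.

214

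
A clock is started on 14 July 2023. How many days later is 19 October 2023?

97

July 2023: 31 − 14 = 17 days remain.
Then August (31), September (30): 31 + 30 = 61 days.
October 1–19, 2023: 19 days.
Total: 17 + 61 + 19 = 97 days.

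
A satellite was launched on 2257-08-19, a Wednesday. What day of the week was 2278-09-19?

From August 19, 2257 to August 19, 2278: 21 years, of which 5 contain a Feb 29 — 16×365 + 5×366 = 7670 days.
August 2278: 31 − 19 = 12 days remain.
September 1–19, 2278: 19 days.
Residual: 31 days.
Total: 7701 days.
7701 mod 7 = 1, so 1 day after Wednesday is Thursday.

Thursday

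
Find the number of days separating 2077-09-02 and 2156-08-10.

28831

Day-of-year of September 2, 2077: 245.
Day-of-year of August 10, 2156: 223.
2077 has 365 days, so 365 − 245 = 120 days remain in 2077.
Full years 2078–2155: 60 common + 18 leap = 60×365 + 18×366 = 28488 days.
Total: 120 + 28488 + 223 = 28831 days.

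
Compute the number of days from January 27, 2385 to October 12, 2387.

January 2385: 31 − 27 = 4 days remain.
Then 32 full months totalling 972 days.
October 1–12, 2387: 12 days.
Total: 4 + 972 + 12 = 988 days.

988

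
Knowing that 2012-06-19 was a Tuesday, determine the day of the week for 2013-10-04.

Friday

Day-of-year of June 19, 2012: 171.
Day-of-year of October 4, 2013: 277.
2012 has 366 days, so 366 − 171 = 195 days remain in 2012.
Total: 195 + 277 = 472 days.
472 mod 7 = 3, so 3 days after Tuesday is Friday.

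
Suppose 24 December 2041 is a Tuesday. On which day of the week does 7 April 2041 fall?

Count forward from the earlier date (April 7, 2041) to the later (December 24, 2041):
April 2041: 30 − 7 = 23 days remain.
Then May (31), June (30), July (31), August (31), September (30), October (31), November (30): 31 + 30 + 31 + 31 + 30 + 31 + 30 = 214 days.
December 1–24, 2041: 24 days.
Total: 23 + 214 + 24 = 261 days.
261 mod 7 = 2, so 2 days before Tuesday is Sunday.

Sunday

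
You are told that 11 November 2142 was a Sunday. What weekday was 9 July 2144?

November 11, 2142 → November 11, 2143: 365 days.
November 2143: 30 − 11 = 19 days remain.
Then December (31), January (31), February 2144 (29), March (31), April (30), May (31), June (30): 31 + 31 + 29 + 31 + 30 + 31 + 30 = 213 days.
July 1–9, 2144: 9 days.
Residual: 241 days.
Total: 606 days.
606 mod 7 = 4, so 4 days after Sunday is Thursday.

Thursday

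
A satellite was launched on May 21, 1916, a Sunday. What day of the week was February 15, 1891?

Count forward from the earlier date (February 15, 1891) to the later (May 21, 1916):
Day-of-year of February 15, 1891: 46.
Day-of-year of May 21, 1916: 142.
1891 has 365 days, so 365 − 46 = 319 days remain in 1891.
Full years 1892–1915: 19 common + 5 leap = 19×365 + 5×366 = 8765 days.
Total: 319 + 8765 + 142 = 9226 days.
9226 is a multiple of 7, so February 15, 1891 falls on the same weekday: Sunday.

Sunday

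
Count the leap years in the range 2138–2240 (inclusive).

Years divisible by 4: 2140, 2144, …, 2240 — 26 in all.
Of these, 2200 is divisible by 100 but not 400, so not leap.
Leap years: 26 − 1 = 25.

25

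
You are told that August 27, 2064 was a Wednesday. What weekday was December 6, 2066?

August 2064: 31 − 27 = 4 days remain.
Then 27 full months totalling 821 days.
December 1–6, 2066: 6 days.
Total: 4 + 821 + 6 = 831 days.
831 mod 7 = 5, so 5 days after Wednesday is Monday.

Monday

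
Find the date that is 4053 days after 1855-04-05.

1866-05-10

Count 4053 days after April 5, 1855:
From April 5, 1855 to April 5, 1866: 11 years, of which 3 contain a Feb 29 — 8×365 + 3×366 = 4018 days.
April 1866: 30 − 5 = 25 days remain.
May 1–10, 1866: 10 days.
Residual: 35 days.
Total: 4053 days.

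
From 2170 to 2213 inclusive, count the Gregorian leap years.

10

Years divisible by 4 in [2170, 2213]: 2172, 2176, 2180, 2184, 2188, 2192, 2196, 2200, 2204, 2208, 2212.
Of these, 2200 is divisible by 100 but not 400, so not leap.
Leap years: 11 − 1 = 10.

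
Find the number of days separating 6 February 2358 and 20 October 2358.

February 2358: 28 − 6 = 22 days remain (2358 is not a leap year, so February has 28 days).
Then March (31), April (30), May (31), June (30), July (31), August (31), September (30): 31 + 30 + 31 + 30 + 31 + 31 + 30 = 214 days.
October 1–20, 2358: 20 days.
Total: 22 + 214 + 20 = 256 days.

256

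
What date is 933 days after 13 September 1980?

4 April 1983

Count 933 days after September 13, 1980:
Day-of-year of September 13, 1980: 257.
Day-of-year of April 4, 1983: 94.
1980 has 366 days, so 366 − 257 = 109 days remain in 1980.
Full years: 1981: 365; 1982: 365. Sum = 730.
Total: 109 + 730 + 94 = 933 days.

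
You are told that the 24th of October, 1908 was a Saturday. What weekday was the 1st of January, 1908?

Count forward from the earlier date (January 1, 1908) to the later (October 24, 1908):
January 1908: 31 − 1 = 30 days remain.
Then February 1908 (29), March (31), April (30), May (31), June (30), July (31), August (31), September (30): 29 + 31 + 30 + 31 + 30 + 31 + 31 + 30 = 243 days.
October 1–24, 1908: 24 days.
Total: 30 + 243 + 24 = 297 days.
297 mod 7 = 3, so 3 days before Saturday is Wednesday.

Wednesday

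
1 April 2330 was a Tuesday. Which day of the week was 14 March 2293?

Count forward from the earlier date (March 14, 2293) to the later (April 1, 2330):
Day-of-year of March 14, 2293: 73.
Day-of-year of April 1, 2330: 91.
2293 has 365 days, so 365 − 73 = 292 days remain in 2293.
Full years 2294–2329: 28 common + 8 leap = 28×365 + 8×366 = 13148 days.
Total: 292 + 13148 + 91 = 13531 days.
13531 is a multiple of 7, so 14 March 2293 falls on the same weekday: Tuesday.

Tuesday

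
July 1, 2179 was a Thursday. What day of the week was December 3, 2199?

Day-of-year of July 1, 2179: 182.
Day-of-year of December 3, 2199: 337.
2179 has 365 days, so 365 − 182 = 183 days remain in 2179.
Full years 2180–2198: 14 common + 5 leap = 14×365 + 5×366 = 6940 days.
Total: 183 + 6940 + 337 = 7460 days.
7460 mod 7 = 5, so 5 days after Thursday is Tuesday.

Tuesday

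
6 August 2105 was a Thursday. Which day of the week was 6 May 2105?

Wednesday

Count forward from the earlier date (May 6, 2105) to the later (August 6, 2105):
May 2105: 31 − 6 = 25 days remain.
Then June (30), July (31): 30 + 31 = 61 days.
August 1–6, 2105: 6 days.
Total: 25 + 61 + 6 = 92 days.
92 mod 7 = 1, so 1 day before Thursday is Wednesday.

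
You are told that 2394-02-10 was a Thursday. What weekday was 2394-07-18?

Monday

February 2394: 28 − 10 = 18 days remain (2394 is not a leap year, so February has 28 days).
Then March (31), April (30), May (31), June (30): 31 + 30 + 31 + 30 = 122 days.
July 1–18, 2394: 18 days.
Total: 18 + 122 + 18 = 158 days.
158 mod 7 = 4, so 4 days after Thursday is Monday.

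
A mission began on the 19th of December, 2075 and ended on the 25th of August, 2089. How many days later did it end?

From December 19, 2075 to December 19, 2088: 13 years, of which 4 contain a Feb 29 — 9×365 + 4×366 = 4749 days.
December 2088: 31 − 19 = 12 days remain.
Then January (31), February 2089 (28), March (31), April (30), May (31), June (30), July (31): 31 + 28 + 31 + 30 + 31 + 30 + 31 = 212 days.
August 1–25, 2089: 25 days.
Residual: 249 days.
Total: 4998 days.

4998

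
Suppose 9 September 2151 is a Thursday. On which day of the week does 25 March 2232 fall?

From September 9, 2151 to September 9, 2231: 80 years, of which 19 contain a Feb 29 — 61×365 + 19×366 = 29219 days.
(2200 is not a leap year (divisible by 100 but not 400).)
September 2231: 30 − 9 = 21 days remain.
Then October (31), November (30), December (31), January (31), February 2232 (29): 31 + 30 + 31 + 31 + 29 = 152 days.
March 1–25, 2232: 25 days.
Residual: 198 days.
Total: 29417 days.
29417 mod 7 = 3, so 3 days after Thursday is Sunday.

Sunday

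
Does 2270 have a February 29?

No

2270 is not a leap year.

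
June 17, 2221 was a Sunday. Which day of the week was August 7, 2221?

Tuesday

June 2221: 30 − 17 = 13 days remain.
Then July (31): 31 days.
August 1–7, 2221: 7 days.
Total: 13 + 31 + 7 = 51 days.
51 mod 7 = 2, so 2 days after Sunday is Tuesday.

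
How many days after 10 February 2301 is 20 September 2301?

February 2301: 28 − 10 = 18 days remain (2301 is not a leap year, so February has 28 days).
Then March (31), April (30), May (31), June (30), July (31), August (31): 31 + 30 + 31 + 30 + 31 + 31 = 184 days.
September 1–20, 2301: 20 days.
Total: 18 + 184 + 20 = 222 days.

222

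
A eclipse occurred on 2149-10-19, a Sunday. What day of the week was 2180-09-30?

Day-of-year of October 19, 2149: 292.
Day-of-year of September 30, 2180: 274.
2149 has 365 days, so 365 − 292 = 73 days remain in 2149.
Full years 2150–2179: 23 common + 7 leap = 23×365 + 7×366 = 10957 days.
Total: 73 + 10957 + 274 = 11304 days.
11304 mod 7 = 6, so 6 days after Sunday is Saturday.

Saturday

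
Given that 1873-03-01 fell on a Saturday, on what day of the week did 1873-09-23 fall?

Tuesday

March 1873: 31 − 1 = 30 days remain.
Then April (30), May (31), June (30), July (31), August (31): 30 + 31 + 30 + 31 + 31 = 153 days.
September 1–23, 1873: 23 days.
Total: 30 + 153 + 23 = 206 days.
206 mod 7 = 3, so 3 days after Saturday is Tuesday.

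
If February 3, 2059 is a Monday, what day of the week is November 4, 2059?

February 2059: 28 − 3 = 25 days remain (2059 is not a leap year, so February has 28 days).
Then March (31), April (30), May (31), June (30), July (31), August (31), September (30), October (31): 31 + 30 + 31 + 30 + 31 + 31 + 30 + 31 = 245 days.
November 1–4, 2059: 4 days.
Total: 25 + 245 + 4 = 274 days.
274 mod 7 = 1, so 1 day after Monday is Tuesday.

Tuesday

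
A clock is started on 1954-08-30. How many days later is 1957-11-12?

1170

August 30, 1954 → August 30, 1955: 365 days.
August 30, 1955 → August 30, 1956: 366 days (1956 is a leap year).
August 30, 1956 → August 30, 1957: 365 days.
August 1957: 31 − 30 = 1 day remains.
Then September (30), October (31): 30 + 31 = 61 days.
November 1–12, 1957: 12 days.
Residual: 74 days.
Total: 1170 days.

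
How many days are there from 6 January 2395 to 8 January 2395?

2

Within January 2395: 8 − 6 = 2 days.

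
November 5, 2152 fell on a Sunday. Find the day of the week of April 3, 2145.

Saturday

Count forward from the earlier date (April 3, 2145) to the later (November 5, 2152):
From April 3, 2145 to April 3, 2152: 7 years, of which 2 contain a Feb 29 — 5×365 + 2×366 = 2557 days.
April 2152: 30 − 3 = 27 days remain.
Then May (31), June (30), July (31), August (31), September (30), October (31): 31 + 30 + 31 + 31 + 30 + 31 = 184 days.
November 1–5, 2152: 5 days.
Residual: 216 days.
Total: 2773 days.
2773 mod 7 = 1, so 1 day before Sunday is Saturday.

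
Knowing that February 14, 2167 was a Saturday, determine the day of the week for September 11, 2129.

Sunday

Count forward from the earlier date (September 11, 2129) to the later (February 14, 2167):
Day-of-year of September 11, 2129: 254.
Day-of-year of February 14, 2167: 45.
2129 has 365 days, so 365 − 254 = 111 days remain in 2129.
Full years 2130–2166: 28 common + 9 leap = 28×365 + 9×366 = 13514 days.
Total: 111 + 13514 + 45 = 13670 days.
13670 mod 7 = 6, so 6 days before Saturday is Sunday.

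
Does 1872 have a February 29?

1872 is a leap year.

Yes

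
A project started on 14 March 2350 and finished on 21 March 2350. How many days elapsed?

7

Within March 2350: 21 − 14 = 7 days.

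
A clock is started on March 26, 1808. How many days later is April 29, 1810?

764

March 1808: 31 − 26 = 5 days remain.
Then 24 full months totalling 730 days.
April 1–29, 1810: 29 days.
Total: 5 + 730 + 29 = 764 days.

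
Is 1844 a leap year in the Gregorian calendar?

1844 is a leap year.

Yes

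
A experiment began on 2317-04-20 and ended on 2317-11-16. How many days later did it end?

April 2317: 30 − 20 = 10 days remain.
Then May (31), June (30), July (31), August (31), September (30), October (31): 31 + 30 + 31 + 31 + 30 + 31 = 184 days.
November 1–16, 2317: 16 days.
Total: 10 + 184 + 16 = 210 days.

210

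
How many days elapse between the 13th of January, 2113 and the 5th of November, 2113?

296

January 2113: 31 − 13 = 18 days remain.
Then 9 full months totalling 273 days.
November 1–5, 2113: 5 days.
Total: 18 + 273 + 5 = 296 days.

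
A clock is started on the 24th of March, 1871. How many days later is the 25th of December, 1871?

March 1871: 31 − 24 = 7 days remain.
Then April (30), May (31), June (30), July (31), August (31), September (30), October (31), November (30): 30 + 31 + 30 + 31 + 31 + 30 + 31 + 30 = 244 days.
December 1–25, 1871: 25 days.
Total: 7 + 244 + 25 = 276 days.

276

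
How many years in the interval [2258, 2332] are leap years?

18

Years divisible by 4: 2260, 2264, …, 2332 — 19 in all.
Of these, 2300 is divisible by 100 but not 400, so not leap.
Leap years: 19 − 1 = 18.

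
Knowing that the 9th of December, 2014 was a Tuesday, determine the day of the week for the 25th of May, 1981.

Count forward from the earlier date (May 25, 1981) to the later (December 9, 2014):
From May 25, 1981 to May 25, 2014: 33 years, of which 8 contain a Feb 29 — 25×365 + 8×366 = 12053 days.
(2000 is a leap year (divisible by 400).)
May 2014: 31 − 25 = 6 days remain.
Then June (30), July (31), August (31), September (30), October (31), November (30): 30 + 31 + 31 + 30 + 31 + 30 = 183 days.
December 1–9, 2014: 9 days.
Residual: 198 days.
Total: 12251 days.
12251 mod 7 = 1, so 1 day before Tuesday is Monday.

Monday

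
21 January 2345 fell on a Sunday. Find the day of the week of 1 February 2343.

Count forward from the earlier date (February 1, 2343) to the later (January 21, 2345):
February 2343: 28 − 1 = 27 days remain (2343 is not a leap year, so February has 28 days).
Then 22 full months totalling 672 days.
January 1–21, 2345: 21 days.
Total: 27 + 672 + 21 = 720 days.
720 mod 7 = 6, so 6 days before Sunday is Monday.

Monday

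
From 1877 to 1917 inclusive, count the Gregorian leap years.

9

Years divisible by 4 in [1877, 1917]: 1880, 1884, 1888, 1892, 1896, 1900, 1904, 1908, 1912, 1916.
Of these, 1900 is divisible by 100 but not 400, so not leap.
Leap years: 10 − 1 = 9.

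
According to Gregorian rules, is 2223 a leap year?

2223 is not a leap year.

No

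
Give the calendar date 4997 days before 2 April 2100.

27 July 2086

Count 4997 days before April 2, 2100:
From July 27, 2086 to July 27, 2099: 13 years, of which 3 contain a Feb 29 — 10×365 + 3×366 = 4748 days.
July 2099: 31 − 27 = 4 days remain.
Then August (31), September (30), October (31), November (30), December (31), January (31), February 2100 (28), March (31): 31 + 30 + 31 + 30 + 31 + 31 + 28 + 31 = 243 days.
April 1–2, 2100: 2 days.
Residual: 249 days.
Total: 4997 days.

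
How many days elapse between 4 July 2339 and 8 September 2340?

432

Day-of-year of July 4, 2339: 185.
Day-of-year of September 8, 2340: 252.
2339 has 365 days, so 365 − 185 = 180 days remain in 2339.
Total: 180 + 252 = 432 days.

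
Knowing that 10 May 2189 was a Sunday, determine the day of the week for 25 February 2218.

Day-of-year of May 10, 2189: 130.
Day-of-year of February 25, 2218: 56.
2189 has 365 days, so 365 − 130 = 235 days remain in 2189.
Full years 2190–2217: 22 common + 6 leap = 22×365 + 6×366 = 10226 days.
Total: 235 + 10226 + 56 = 10517 days.
10517 mod 7 = 3, so 3 days after Sunday is Wednesday.

Wednesday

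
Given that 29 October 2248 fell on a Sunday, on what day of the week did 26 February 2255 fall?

October 29, 2248 → October 29, 2249: 365 days.
October 29, 2249 → October 29, 2250: 365 days.
October 29, 2250 → October 29, 2251: 365 days.
October 29, 2251 → October 29, 2252: 366 days (2252 is a leap year).
October 29, 2252 → October 29, 2253: 365 days.
October 29, 2253 → October 29, 2254: 365 days.
October 2254: 31 − 29 = 2 days remain.
Then November (30), December (31), January (31): 30 + 31 + 31 = 92 days.
February 1–26, 2255: 26 days (2255 is not a leap year).
Residual: 120 days.
Total: 2311 days.
2311 mod 7 = 1, so 1 day after Sunday is Monday.

Monday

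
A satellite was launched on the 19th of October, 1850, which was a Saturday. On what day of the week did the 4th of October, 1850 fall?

Friday

Count forward from the earlier date (October 4, 1850) to the later (October 19, 1850):
Within October 1850: 19 − 4 = 15 days.
15 mod 7 = 1, so 1 day before Saturday is Friday.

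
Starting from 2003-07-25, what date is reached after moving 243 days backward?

2002-11-24

Count 243 days before July 25, 2003:
November 2002: 30 − 24 = 6 days remain.
Then December (31), January (31), February 2003 (28), March (31), April (30), May (31), June (30): 31 + 31 + 28 + 31 + 30 + 31 + 30 = 212 days.
July 1–25, 2003: 25 days.
Total: 6 + 212 + 25 = 243 days.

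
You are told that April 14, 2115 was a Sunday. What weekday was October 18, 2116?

Sunday

Day-of-year of April 14, 2115: 104.
Day-of-year of October 18, 2116: 292.
2115 has 365 days, so 365 − 104 = 261 days remain in 2115.
Total: 261 + 292 = 553 days.
553 is a multiple of 7, so October 18, 2116 falls on the same weekday: Sunday.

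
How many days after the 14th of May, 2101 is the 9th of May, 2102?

360

Day-of-year of May 14, 2101: 134.
Day-of-year of May 9, 2102: 129.
2101 has 365 days, so 365 − 134 = 231 days remain in 2101.
Total: 231 + 129 = 360 days.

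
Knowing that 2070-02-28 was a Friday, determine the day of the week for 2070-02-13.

Thursday

Count forward from the earlier date (February 13, 2070) to the later (February 28, 2070):
Within February 2070: 28 − 13 = 15 days.
15 mod 7 = 1, so 1 day before Friday is Thursday.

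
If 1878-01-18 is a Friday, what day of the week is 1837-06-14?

Wednesday

Count forward from the earlier date (June 14, 1837) to the later (January 18, 1878):
From June 14, 1837 to June 14, 1877: 40 years, of which 10 contain a Feb 29 — 30×365 + 10×366 = 14610 days.
June 1877: 30 − 14 = 16 days remain.
Then July (31), August (31), September (30), October (31), November (30), December (31): 31 + 31 + 30 + 31 + 30 + 31 = 184 days.
January 1–18, 1878: 18 days.
Residual: 218 days.
Total: 14828 days.
14828 mod 7 = 2, so 2 days before Friday is Wednesday.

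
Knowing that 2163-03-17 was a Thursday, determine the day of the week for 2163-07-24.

Sunday

March 2163: 31 − 17 = 14 days remain.
Then April (30), May (31), June (30): 30 + 31 + 30 = 91 days.
July 1–24, 2163: 24 days.
Total: 14 + 91 + 24 = 129 days.
129 mod 7 = 3, so 3 days after Thursday is Sunday.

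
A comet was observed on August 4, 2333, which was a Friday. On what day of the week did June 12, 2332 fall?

Count forward from the earlier date (June 12, 2332) to the later (August 4, 2333):
June 2332: 30 − 12 = 18 days remain.
Then 13 full months totalling 396 days.
August 1–4, 2333: 4 days.
Total: 18 + 396 + 4 = 418 days.
418 mod 7 = 5, so 5 days before Friday is Sunday.

Sunday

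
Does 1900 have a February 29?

No

1900 is not a leap year (divisible by 100 but not 400).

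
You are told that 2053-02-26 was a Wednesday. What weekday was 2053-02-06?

Thursday

Count forward from the earlier date (February 6, 2053) to the later (February 26, 2053):
Within February 2053: 26 − 6 = 20 days.
20 mod 7 = 6, so 6 days before Wednesday is Thursday.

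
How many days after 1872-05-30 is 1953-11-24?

From May 30, 1872 to May 30, 1953: 81 years, of which 19 contain a Feb 29 — 62×365 + 19×366 = 29584 days.
(1900 is not a leap year (divisible by 100 but not 400).)
May 1953: 31 − 30 = 1 day remains.
Then June (30), July (31), August (31), September (30), October (31): 30 + 31 + 31 + 30 + 31 = 153 days.
November 1–24, 1953: 24 days.
Residual: 178 days.
Total: 29762 days.

29762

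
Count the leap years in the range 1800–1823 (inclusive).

Years divisible by 4 in [1800, 1823]: 1800, 1804, 1808, 1812, 1816, 1820.
Of these, 1800 is divisible by 100 but not 400, so not leap.
Leap years: 6 − 1 = 5.

5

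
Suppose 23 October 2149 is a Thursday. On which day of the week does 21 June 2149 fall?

Saturday

Count forward from the earlier date (June 21, 2149) to the later (October 23, 2149):
June 2149: 30 − 21 = 9 days remain.
Then July (31), August (31), September (30): 31 + 31 + 30 = 92 days.
October 1–23, 2149: 23 days.
Total: 9 + 92 + 23 = 124 days.
124 mod 7 = 5, so 5 days before Thursday is Saturday.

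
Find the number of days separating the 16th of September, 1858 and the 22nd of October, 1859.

Day-of-year of September 16, 1858: 259.
Day-of-year of October 22, 1859: 295.
1858 has 365 days, so 365 − 259 = 106 days remain in 1858.
Total: 106 + 295 = 401 days.

401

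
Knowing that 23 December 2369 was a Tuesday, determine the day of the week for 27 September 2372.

Day-of-year of December 23, 2369: 357.
Day-of-year of September 27, 2372: 271.
2369 has 365 days, so 365 − 357 = 8 days remain in 2369.
Full years: 2370: 365; 2371: 365. Sum = 730.
Total: 8 + 730 + 271 = 1009 days.
1009 mod 7 = 1, so 1 day after Tuesday is Wednesday.

Wednesday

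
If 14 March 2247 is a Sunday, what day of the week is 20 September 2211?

Friday

Count forward from the earlier date (September 20, 2211) to the later (March 14, 2247):
Day-of-year of September 20, 2211: 263.
Day-of-year of March 14, 2247: 73.
2211 has 365 days, so 365 − 263 = 102 days remain in 2211.
Full years 2212–2246: 26 common + 9 leap = 26×365 + 9×366 = 12784 days.
Total: 102 + 12784 + 73 = 12959 days.
12959 mod 7 = 2, so 2 days before Sunday is Friday.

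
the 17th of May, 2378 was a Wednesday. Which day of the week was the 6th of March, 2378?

Count forward from the earlier date (March 6, 2378) to the later (May 17, 2378):
March 2378: 31 − 6 = 25 days remain.
Then April (30): 30 days.
May 1–17, 2378: 17 days.
Total: 25 + 30 + 17 = 72 days.
72 mod 7 = 2, so 2 days before Wednesday is Monday.

Monday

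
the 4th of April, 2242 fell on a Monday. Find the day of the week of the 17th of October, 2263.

Saturday

From April 4, 2242 to April 4, 2263: 21 years, of which 5 contain a Feb 29 — 16×365 + 5×366 = 7670 days.
April 2263: 30 − 4 = 26 days remain.
Then May (31), June (30), July (31), August (31), September (30): 31 + 30 + 31 + 31 + 30 = 153 days.
October 1–17, 2263: 17 days.
Residual: 196 days.
Total: 7866 days.
7866 mod 7 = 5, so 5 days after Monday is Saturday.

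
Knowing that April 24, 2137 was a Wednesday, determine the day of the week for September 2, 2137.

April 2137: 30 − 24 = 6 days remain.
Then May (31), June (30), July (31), August (31): 31 + 30 + 31 + 31 = 123 days.
September 1–2, 2137: 2 days.
Total: 6 + 123 + 2 = 131 days.
131 mod 7 = 5, so 5 days after Wednesday is Monday.

Monday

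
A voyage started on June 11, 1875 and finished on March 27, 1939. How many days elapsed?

23299

From June 11, 1875 to June 11, 1938: 63 years, of which 15 contain a Feb 29 — 48×365 + 15×366 = 23010 days.
(1900 is not a leap year (divisible by 100 but not 400).)
June 1938: 30 − 11 = 19 days remain.
Then July (31), August (31), September (30), October (31), November (30), December (31), January (31), February 1939 (28): 31 + 31 + 30 + 31 + 30 + 31 + 31 + 28 = 243 days.
March 1–27, 1939: 27 days.
Residual: 289 days.
Total: 23299 days.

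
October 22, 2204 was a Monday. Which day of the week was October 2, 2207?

Friday

Day-of-year of October 22, 2204: 296.
Day-of-year of October 2, 2207: 275.
2204 has 366 days, so 366 − 296 = 70 days remain in 2204.
Full years: 2205: 365; 2206: 365. Sum = 730.
Total: 70 + 730 + 275 = 1075 days.
1075 mod 7 = 4, so 4 days after Monday is Friday.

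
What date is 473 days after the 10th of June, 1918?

the 26th of September, 1919

Count 473 days after June 10, 1918:
June 10, 1918 → June 10, 1919: 365 days.
June 1919: 30 − 10 = 20 days remain.
Then July (31), August (31): 31 + 31 = 62 days.
September 1–26, 1919: 26 days.
Residual: 108 days.
Total: 473 days.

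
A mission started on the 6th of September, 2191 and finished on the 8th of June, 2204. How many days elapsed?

4658

Day-of-year of September 6, 2191: 249.
Day-of-year of June 8, 2204: 160.
2191 has 365 days, so 365 − 249 = 116 days remain in 2191.
Full years 2192–2203: 10 common + 2 leap = 10×365 + 2×366 = 4382 days.
Total: 116 + 4382 + 160 = 4658 days.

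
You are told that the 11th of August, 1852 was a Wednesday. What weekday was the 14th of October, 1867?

Monday

From August 11, 1852 to August 11, 1867: 15 years, of which 3 contain a Feb 29 — 12×365 + 3×366 = 5478 days.
August 1867: 31 − 11 = 20 days remain.
Then September (30): 30 days.
October 1–14, 1867: 14 days.
Residual: 64 days.
Total: 5542 days.
5542 mod 7 = 5, so 5 days after Wednesday is Monday.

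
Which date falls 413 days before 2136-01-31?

2134-12-14

Count 413 days before January 31, 2136:
December 2134: 31 − 14 = 17 days remain.
Then 12 full months totalling 365 days.
January 1–31, 2136: 31 days.
Total: 17 + 365 + 31 = 413 days.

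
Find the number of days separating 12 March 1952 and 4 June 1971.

Day-of-year of March 12, 1952: 72.
Day-of-year of June 4, 1971: 155.
1952 has 366 days, so 366 − 72 = 294 days remain in 1952.
Full years 1953–1970: 14 common + 4 leap = 14×365 + 4×366 = 6574 days.
Total: 294 + 6574 + 155 = 7023 days.

7023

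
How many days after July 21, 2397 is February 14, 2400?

938

Day-of-year of July 21, 2397: 202.
Day-of-year of February 14, 2400: 45.
2397 has 365 days, so 365 − 202 = 163 days remain in 2397.
Full years: 2398: 365; 2399: 365. Sum = 730.
Total: 163 + 730 + 45 = 938 days.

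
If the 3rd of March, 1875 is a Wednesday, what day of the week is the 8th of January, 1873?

Wednesday

Count forward from the earlier date (January 8, 1873) to the later (March 3, 1875):
January 1873: 31 − 8 = 23 days remain.
Then 25 full months totalling 758 days.
March 1–3, 1875: 3 days.
Total: 23 + 758 + 3 = 784 days.
784 is a multiple of 7, so the 8th of January, 1873 falls on the same weekday: Wednesday.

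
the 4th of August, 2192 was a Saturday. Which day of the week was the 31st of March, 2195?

Tuesday

August 4, 2192 → August 4, 2193: 365 days.
August 4, 2193 → August 4, 2194: 365 days.
August 2194: 31 − 4 = 27 days remain.
Then September (30), October (31), November (30), December (31), January (31), February 2195 (28): 30 + 31 + 30 + 31 + 31 + 28 = 181 days.
March 1–31, 2195: 31 days.
Residual: 239 days.
Total: 969 days.
969 mod 7 = 3, so 3 days after Saturday is Tuesday.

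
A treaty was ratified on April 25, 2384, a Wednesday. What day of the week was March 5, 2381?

Thursday

Count forward from the earlier date (March 5, 2381) to the later (April 25, 2384):
Day-of-year of March 5, 2381: 64.
Day-of-year of April 25, 2384: 116.
2381 has 365 days, so 365 − 64 = 301 days remain in 2381.
Full years: 2382: 365; 2383: 365. Sum = 730.
Total: 301 + 730 + 116 = 1147 days.
1147 mod 7 = 6, so 6 days before Wednesday is Thursday.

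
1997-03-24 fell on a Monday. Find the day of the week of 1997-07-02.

March 1997: 31 − 24 = 7 days remain.
Then April (30), May (31), June (30): 30 + 31 + 30 = 91 days.
July 1–2, 1997: 2 days.
Total: 7 + 91 + 2 = 100 days.
100 mod 7 = 2, so 2 days after Monday is Wednesday.

Wednesday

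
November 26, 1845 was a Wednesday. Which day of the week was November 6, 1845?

Thursday

Count forward from the earlier date (November 6, 1845) to the later (November 26, 1845):
Within November 1845: 26 − 6 = 20 days.
20 mod 7 = 6, so 6 days before Wednesday is Thursday.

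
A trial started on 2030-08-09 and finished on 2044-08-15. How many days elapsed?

5120

Day-of-year of August 9, 2030: 221.
Day-of-year of August 15, 2044: 228.
2030 has 365 days, so 365 − 221 = 144 days remain in 2030.
Full years 2031–2043: 10 common + 3 leap = 10×365 + 3×366 = 4748 days.
Total: 144 + 4748 + 228 = 5120 days.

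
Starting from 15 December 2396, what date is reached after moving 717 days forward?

2 December 2398

Count 717 days after December 15, 2396:
Day-of-year of December 15, 2396: 350.
Day-of-year of December 2, 2398: 336.
2396 has 366 days, so 366 − 350 = 16 days remain in 2396.
Full years: 2397: 365. Sum = 365.
Total: 16 + 365 + 336 = 717 days.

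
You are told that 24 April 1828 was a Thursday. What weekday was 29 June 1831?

April 24, 1828 → April 24, 1829: 365 days.
April 24, 1829 → April 24, 1830: 365 days.
April 24, 1830 → April 24, 1831: 365 days.
April 1831: 30 − 24 = 6 days remain.
Then May (31): 31 days.
June 1–29, 1831: 29 days.
Residual: 66 days.
Total: 1161 days.
1161 mod 7 = 6, so 6 days after Thursday is Wednesday.

Wednesday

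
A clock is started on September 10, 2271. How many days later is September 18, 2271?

8

Within September 2271: 18 − 10 = 8 days.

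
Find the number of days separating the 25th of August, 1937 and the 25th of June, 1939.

August 1937: 31 − 25 = 6 days remain.
Then 21 full months totalling 638 days.
June 1–25, 1939: 25 days.
Total: 6 + 638 + 25 = 669 days.

669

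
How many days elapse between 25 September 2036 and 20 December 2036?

86

September 2036: 30 − 25 = 5 days remain.
Then October (31), November (30): 31 + 30 = 61 days.
December 1–20, 2036: 20 days.
Total: 5 + 61 + 20 = 86 days.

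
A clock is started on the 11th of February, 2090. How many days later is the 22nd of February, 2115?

From February 11, 2090 to February 11, 2115: 25 years, of which 5 contain a Feb 29 — 20×365 + 5×366 = 9130 days.
(2100 is not a leap year (divisible by 100 but not 400).)
Within February 2115: 22 − 11 = 11 days.
Total: 9141 days.

9141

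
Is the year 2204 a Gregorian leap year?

2204 is a leap year.

Yes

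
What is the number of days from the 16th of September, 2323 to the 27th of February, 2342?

Day-of-year of September 16, 2323: 259.
Day-of-year of February 27, 2342: 58.
2323 has 365 days, so 365 − 259 = 106 days remain in 2323.
Full years 2324–2341: 13 common + 5 leap = 13×365 + 5×366 = 6575 days.
Total: 106 + 6575 + 58 = 6739 days.

6739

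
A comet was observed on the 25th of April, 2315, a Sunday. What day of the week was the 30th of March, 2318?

April 25, 2315 → April 25, 2316: 366 days (2316 is a leap year).
April 25, 2316 → April 25, 2317: 365 days.
April 2317: 30 − 25 = 5 days remain.
Then 10 full months totalling 304 days.
March 1–30, 2318: 30 days.
Residual: 339 days.
Total: 1070 days.
1070 mod 7 = 6, so 6 days after Sunday is Saturday.

Saturday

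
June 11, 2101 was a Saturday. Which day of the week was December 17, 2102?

June 2101: 30 − 11 = 19 days remain.
Then 17 full months totalling 518 days.
December 1–17, 2102: 17 days.
Total: 19 + 518 + 17 = 554 days.
554 mod 7 = 1, so 1 day after Saturday is Sunday.

Sunday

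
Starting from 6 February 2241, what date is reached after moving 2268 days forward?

24 April 2247

Count 2268 days after February 6, 2241:
February 6, 2241 → February 6, 2242: 365 days.
February 6, 2242 → February 6, 2243: 365 days.
February 6, 2243 → February 6, 2244: 365 days.
February 6, 2244 → February 6, 2245: 366 days (2244 is a leap year).
February 6, 2245 → February 6, 2246: 365 days.
February 6, 2246 → February 6, 2247: 365 days.
February 2247: 28 − 6 = 22 days remain (2247 is not a leap year, so February has 28 days).
Then March (31): 31 days.
April 1–24, 2247: 24 days.
Residual: 77 days.
Total: 2268 days.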